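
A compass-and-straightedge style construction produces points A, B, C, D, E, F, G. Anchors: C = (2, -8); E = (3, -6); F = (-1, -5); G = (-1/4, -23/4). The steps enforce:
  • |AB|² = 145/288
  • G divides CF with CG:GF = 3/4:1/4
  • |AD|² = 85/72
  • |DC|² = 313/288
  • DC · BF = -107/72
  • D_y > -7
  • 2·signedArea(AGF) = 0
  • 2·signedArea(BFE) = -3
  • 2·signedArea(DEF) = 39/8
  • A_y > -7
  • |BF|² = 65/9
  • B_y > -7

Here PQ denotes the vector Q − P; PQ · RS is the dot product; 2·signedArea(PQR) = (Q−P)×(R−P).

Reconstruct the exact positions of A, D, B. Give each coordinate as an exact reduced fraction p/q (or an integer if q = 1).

A = (7/8, -55/8)
B = (4/3, -19/3)
D = (47/24, -167/24)

1. D_x = 47/24  [line -1·x + -4·y + -207/8 = 0 ∩ |DC|² = 313/288]
2. D_y = -167/24  [line -1·x + -4·y + -207/8 = 0 ∩ |DC|² = 313/288]
   → D = (47/24, -167/24)
3. B_x = 4/3  [2·signedArea(BFE) = -3 ∩ DC · BF = -107/72]
4. B_y = -19/3  [2·signedArea(BFE) = -3 ∩ DC · BF = -107/72]
   → B = (4/3, -19/3)
5. A_x = 7/8  [line -3/4·x + -3/4·y + -9/2 = 0 ∩ |AD|² = 85/72]
6. A_y = -55/8  [line -3/4·x + -3/4·y + -9/2 = 0 ∩ |AD|² = 85/72]
   → A = (7/8, -55/8)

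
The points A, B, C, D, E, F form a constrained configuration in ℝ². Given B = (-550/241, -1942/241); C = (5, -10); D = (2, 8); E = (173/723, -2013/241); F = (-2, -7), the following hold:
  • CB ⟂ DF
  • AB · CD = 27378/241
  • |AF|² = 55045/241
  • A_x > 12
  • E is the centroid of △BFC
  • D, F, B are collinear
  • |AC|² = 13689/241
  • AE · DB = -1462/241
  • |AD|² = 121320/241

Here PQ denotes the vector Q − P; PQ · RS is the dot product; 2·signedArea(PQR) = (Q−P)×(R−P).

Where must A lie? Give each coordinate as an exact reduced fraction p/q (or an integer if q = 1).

1. A_x = 2960/241  [AE · DB = -1462/241 ∩ AB · CD = 27378/241]
2. A_y = -2878/241  [AE · DB = -1462/241 ∩ AB · CD = 27378/241]
   → A = (2960/241, -2878/241)

A = (2960/241, -2878/241)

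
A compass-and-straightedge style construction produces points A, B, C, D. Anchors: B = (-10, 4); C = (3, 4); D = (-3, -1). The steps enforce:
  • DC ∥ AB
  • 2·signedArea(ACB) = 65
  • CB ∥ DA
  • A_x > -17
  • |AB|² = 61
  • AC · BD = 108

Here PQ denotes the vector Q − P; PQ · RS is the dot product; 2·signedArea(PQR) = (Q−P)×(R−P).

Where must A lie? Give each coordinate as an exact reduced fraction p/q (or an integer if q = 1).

1. A_x = -16  [DC ∥ AB ∩ CB ∥ DA]
2. A_y = -1  [DC ∥ AB ∩ CB ∥ DA]
   → A = (-16, -1)

A = (-16, -1)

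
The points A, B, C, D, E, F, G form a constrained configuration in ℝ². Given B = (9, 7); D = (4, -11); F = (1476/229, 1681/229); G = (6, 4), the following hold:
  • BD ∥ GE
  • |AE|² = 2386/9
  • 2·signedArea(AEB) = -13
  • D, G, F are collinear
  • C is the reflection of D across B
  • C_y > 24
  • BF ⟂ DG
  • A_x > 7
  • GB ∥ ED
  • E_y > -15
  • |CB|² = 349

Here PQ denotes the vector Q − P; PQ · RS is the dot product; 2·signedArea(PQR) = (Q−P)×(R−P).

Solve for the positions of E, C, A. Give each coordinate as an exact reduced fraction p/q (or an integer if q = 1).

1. E_x = 1  [GB ∥ ED ∩ BD ∥ GE]
2. E_y = -14  [GB ∥ ED ∩ BD ∥ GE]
   → E = (1, -14)
3. C_x = 14  [C is the reflection of D across B]
4. C_y = 25  [C is the reflection of D across B]
   → C = (14, 25)
5. A_x = 22/3  [line -21·x + 8·y + 146 = 0 ∩ |AE|² = 2386/9]
6. A_y = 1  [line -21·x + 8·y + 146 = 0 ∩ |AE|² = 2386/9]
   → A = (22/3, 1)

A = (22/3, 1)
C = (14, 25)
E = (1, -14)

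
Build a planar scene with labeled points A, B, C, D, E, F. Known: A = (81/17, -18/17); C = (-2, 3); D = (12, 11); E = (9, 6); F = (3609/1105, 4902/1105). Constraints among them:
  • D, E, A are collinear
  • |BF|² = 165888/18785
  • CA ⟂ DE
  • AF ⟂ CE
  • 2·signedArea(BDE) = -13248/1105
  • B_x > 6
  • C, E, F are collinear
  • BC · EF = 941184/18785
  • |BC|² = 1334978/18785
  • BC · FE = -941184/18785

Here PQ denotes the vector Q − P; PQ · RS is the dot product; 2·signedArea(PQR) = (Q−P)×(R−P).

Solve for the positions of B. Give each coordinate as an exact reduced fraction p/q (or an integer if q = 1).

B = (6777/1105, 5766/1105)

1. B_x = 6777/1105  [2·signedArea(BDE) = -13248/1105 ∩ BC · FE = -941184/18785]
2. B_y = 5766/1105  [2·signedArea(BDE) = -13248/1105 ∩ BC · FE = -941184/18785]
   → B = (6777/1105, 5766/1105)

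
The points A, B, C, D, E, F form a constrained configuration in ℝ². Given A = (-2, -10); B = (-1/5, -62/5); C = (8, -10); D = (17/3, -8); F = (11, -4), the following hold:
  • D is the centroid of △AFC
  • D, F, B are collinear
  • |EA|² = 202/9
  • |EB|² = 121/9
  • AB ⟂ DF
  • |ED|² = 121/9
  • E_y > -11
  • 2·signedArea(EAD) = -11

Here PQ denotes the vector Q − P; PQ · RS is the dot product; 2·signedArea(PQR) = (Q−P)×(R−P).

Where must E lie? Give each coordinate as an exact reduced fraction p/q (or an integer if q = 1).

1. E_x = 41/15  [line -2·x + 23/3·y + 251/3 = 0 ∩ |EB|² = 121/9]
2. E_y = -51/5  [line -2·x + 23/3·y + 251/3 = 0 ∩ |EB|² = 121/9]
   → E = (41/15, -51/5)

E = (41/15, -51/5)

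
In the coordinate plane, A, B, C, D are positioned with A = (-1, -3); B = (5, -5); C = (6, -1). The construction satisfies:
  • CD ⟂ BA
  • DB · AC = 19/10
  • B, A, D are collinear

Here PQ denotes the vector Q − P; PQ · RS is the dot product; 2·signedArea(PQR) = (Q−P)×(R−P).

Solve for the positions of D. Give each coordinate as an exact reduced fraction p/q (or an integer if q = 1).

1. D_x = 47/10  [B, A, D are collinear ∩ CD ⟂ BA]
2. D_y = -49/10  [B, A, D are collinear ∩ CD ⟂ BA]
   → D = (47/10, -49/10)

D = (47/10, -49/10)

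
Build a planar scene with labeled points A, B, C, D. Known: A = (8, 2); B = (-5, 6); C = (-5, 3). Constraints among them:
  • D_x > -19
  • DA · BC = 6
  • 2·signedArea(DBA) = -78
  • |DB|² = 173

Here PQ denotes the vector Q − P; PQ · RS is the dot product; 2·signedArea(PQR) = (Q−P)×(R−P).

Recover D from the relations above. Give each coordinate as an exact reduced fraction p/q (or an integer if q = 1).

D = (-18, 4)

1. D_x = -18  [2·signedArea(DBA) = -78 ∩ DA · BC = 6]
2. D_y = 4  [2·signedArea(DBA) = -78 ∩ DA · BC = 6]
   → D = (-18, 4)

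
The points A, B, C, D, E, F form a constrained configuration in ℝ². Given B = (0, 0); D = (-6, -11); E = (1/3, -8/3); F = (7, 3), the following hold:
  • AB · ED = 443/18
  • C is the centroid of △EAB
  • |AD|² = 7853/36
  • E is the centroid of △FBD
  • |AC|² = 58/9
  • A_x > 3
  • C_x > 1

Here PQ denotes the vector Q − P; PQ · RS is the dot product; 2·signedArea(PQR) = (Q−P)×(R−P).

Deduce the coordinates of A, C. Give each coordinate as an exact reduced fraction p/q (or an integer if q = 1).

A = (11/3, 1/6)
C = (4/3, -5/6)

1. A_x = 11/3  [line 19/3·x + 25/3·y + -443/18 = 0 ∩ |AD|² = 7853/36]
2. A_y = 1/6  [line 19/3·x + 25/3·y + -443/18 = 0 ∩ |AD|² = 7853/36]
   → A = (11/3, 1/6)
3. C_x = 4/3  [C is the centroid of △EAB]
4. C_y = -5/6  [C is the centroid of △EAB]
   → C = (4/3, -5/6)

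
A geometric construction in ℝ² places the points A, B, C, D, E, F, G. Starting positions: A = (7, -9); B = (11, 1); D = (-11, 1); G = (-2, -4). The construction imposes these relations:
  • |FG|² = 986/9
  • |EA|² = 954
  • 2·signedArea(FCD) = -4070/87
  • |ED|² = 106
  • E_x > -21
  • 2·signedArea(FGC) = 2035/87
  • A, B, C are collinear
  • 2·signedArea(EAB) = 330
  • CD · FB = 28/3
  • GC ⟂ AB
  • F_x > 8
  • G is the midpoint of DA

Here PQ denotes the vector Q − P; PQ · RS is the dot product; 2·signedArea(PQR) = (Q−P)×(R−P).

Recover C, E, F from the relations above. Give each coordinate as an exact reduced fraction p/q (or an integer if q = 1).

C = (217/29, -226/29)
E = (-20, 6)
F = (25/3, -17/3)

1. C_x = 217/29  [A, B, C are collinear ∩ GC ⟂ AB]
2. C_y = -226/29  [A, B, C are collinear ∩ GC ⟂ AB]
   → C = (217/29, -226/29)
3. E_x = -20  [line -10·x + 4·y + -224 = 0 ∩ |EA|² = 954]
4. E_y = 6  [line -10·x + 4·y + -224 = 0 ∩ |EA|² = 954]
   → E = (-20, 6)
5. F_x = 25/3  [2·signedArea(FGC) = 2035/87 ∩ 2·signedArea(FCD) = -4070/87]
6. F_y = -17/3  [2·signedArea(FGC) = 2035/87 ∩ 2·signedArea(FCD) = -4070/87]
   → F = (25/3, -17/3)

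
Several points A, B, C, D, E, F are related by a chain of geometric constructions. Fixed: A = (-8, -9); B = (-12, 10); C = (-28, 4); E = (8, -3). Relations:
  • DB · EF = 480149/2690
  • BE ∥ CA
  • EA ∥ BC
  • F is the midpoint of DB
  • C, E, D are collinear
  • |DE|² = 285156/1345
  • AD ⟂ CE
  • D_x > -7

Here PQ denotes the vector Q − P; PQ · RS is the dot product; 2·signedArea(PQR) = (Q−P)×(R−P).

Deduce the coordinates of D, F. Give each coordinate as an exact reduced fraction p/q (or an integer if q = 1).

D = (-8464/1345, -297/1345)
F = (-12302/1345, 13153/2690)

1. D_x = -8464/1345  [C, E, D are collinear ∩ AD ⟂ CE]
2. D_y = -297/1345  [C, E, D are collinear ∩ AD ⟂ CE]
   → D = (-8464/1345, -297/1345)
3. F_x = -12302/1345  [F is the midpoint of DB]
4. F_y = 13153/2690  [F is the midpoint of DB]
   → F = (-12302/1345, 13153/2690)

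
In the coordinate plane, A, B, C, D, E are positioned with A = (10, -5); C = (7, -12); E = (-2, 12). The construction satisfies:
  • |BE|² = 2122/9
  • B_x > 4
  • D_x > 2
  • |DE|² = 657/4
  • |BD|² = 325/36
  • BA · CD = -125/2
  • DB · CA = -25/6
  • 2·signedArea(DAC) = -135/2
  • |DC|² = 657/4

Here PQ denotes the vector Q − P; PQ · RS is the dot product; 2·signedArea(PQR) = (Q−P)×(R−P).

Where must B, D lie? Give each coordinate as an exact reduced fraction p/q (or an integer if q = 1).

B = (5, -5/3)
D = (5/2, 0)

1. D_x = 5/2  [line 7·x + -3·y + -35/2 = 0 ∩ |DC|² = 657/4]
2. D_y = 0  [line 7·x + -3·y + -35/2 = 0 ∩ |DC|² = 657/4]
   → D = (5/2, 0)
3. B_x = 5  [BA · CD = -125/2 ∩ DB · CA = -25/6]
4. B_y = -5/3  [BA · CD = -125/2 ∩ DB · CA = -25/6]
   → B = (5, -5/3)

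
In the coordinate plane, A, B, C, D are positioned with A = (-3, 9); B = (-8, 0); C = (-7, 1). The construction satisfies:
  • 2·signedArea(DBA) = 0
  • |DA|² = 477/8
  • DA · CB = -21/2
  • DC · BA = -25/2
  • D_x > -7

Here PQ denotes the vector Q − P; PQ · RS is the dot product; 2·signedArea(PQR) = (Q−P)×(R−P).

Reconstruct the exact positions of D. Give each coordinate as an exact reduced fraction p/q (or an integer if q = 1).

1. D_x = -27/4  [2·signedArea(DBA) = 0 ∩ DA · CB = -21/2]
2. D_y = 9/4  [2·signedArea(DBA) = 0 ∩ DA · CB = -21/2]
   → D = (-27/4, 9/4)

D = (-27/4, 9/4)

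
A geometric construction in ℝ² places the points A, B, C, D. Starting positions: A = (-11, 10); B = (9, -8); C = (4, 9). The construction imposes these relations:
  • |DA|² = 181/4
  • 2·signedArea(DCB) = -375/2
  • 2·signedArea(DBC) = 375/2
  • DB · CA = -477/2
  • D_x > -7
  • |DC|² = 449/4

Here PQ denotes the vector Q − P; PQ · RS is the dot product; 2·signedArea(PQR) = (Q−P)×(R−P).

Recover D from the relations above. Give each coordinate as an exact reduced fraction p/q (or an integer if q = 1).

D = (-6, 11/2)

1. D_x = -6  [2·signedArea(DBC) = 375/2 ∩ DB · CA = -477/2]
2. D_y = 11/2  [2·signedArea(DBC) = 375/2 ∩ DB · CA = -477/2]
   → D = (-6, 11/2)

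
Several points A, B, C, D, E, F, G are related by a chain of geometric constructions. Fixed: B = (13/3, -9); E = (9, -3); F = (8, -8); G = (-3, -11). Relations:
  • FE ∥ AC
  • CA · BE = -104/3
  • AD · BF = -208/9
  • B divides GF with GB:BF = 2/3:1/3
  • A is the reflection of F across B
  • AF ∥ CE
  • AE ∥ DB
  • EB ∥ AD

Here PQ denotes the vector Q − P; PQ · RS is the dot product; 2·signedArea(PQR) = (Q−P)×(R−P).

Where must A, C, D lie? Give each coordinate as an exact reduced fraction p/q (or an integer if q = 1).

1. A_x = 2/3  [A is the reflection of F across B]
2. A_y = -10  [A is the reflection of F across B]
   → A = (2/3, -10)
3. C_x = 5/3  [AF ∥ CE ∩ FE ∥ AC]
4. C_y = -5  [AF ∥ CE ∩ FE ∥ AC]
   → C = (5/3, -5)
5. D_x = -4  [AE ∥ DB ∩ EB ∥ AD]
6. D_y = -16  [AE ∥ DB ∩ EB ∥ AD]
   → D = (-4, -16)

A = (2/3, -10)
C = (5/3, -5)
D = (-4, -16)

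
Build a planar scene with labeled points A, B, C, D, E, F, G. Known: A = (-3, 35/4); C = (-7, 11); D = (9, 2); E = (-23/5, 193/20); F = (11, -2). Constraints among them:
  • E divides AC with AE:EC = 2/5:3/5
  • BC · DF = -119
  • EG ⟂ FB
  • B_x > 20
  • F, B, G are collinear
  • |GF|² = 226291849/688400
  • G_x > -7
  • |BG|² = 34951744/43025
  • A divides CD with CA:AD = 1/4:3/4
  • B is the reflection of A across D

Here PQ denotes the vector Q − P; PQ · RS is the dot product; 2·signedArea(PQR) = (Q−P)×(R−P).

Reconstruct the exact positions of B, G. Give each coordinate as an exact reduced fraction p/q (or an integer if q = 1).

1. B_x = 21  [B is the reflection of A across D]
2. B_y = -19/4  [B is the reflection of A across D]
   → B = (21, -19/4)
3. G_x = -11155/1721  [F, B, G are collinear ∩ EG ⟂ FB]
4. G_y = 96633/34420  [F, B, G are collinear ∩ EG ⟂ FB]
   → G = (-11155/1721, 96633/34420)

B = (21, -19/4)
G = (-11155/1721, 96633/34420)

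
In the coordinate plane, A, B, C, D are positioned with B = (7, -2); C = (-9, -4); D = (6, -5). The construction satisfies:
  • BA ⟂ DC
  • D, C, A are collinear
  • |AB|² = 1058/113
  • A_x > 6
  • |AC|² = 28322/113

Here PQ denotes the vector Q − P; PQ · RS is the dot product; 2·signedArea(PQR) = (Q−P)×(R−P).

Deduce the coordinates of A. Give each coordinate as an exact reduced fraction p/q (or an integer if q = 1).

A = (768/113, -571/113)

1. A_x = 768/113  [D, C, A are collinear ∩ BA ⟂ DC]
2. A_y = -571/113  [D, C, A are collinear ∩ BA ⟂ DC]
   → A = (768/113, -571/113)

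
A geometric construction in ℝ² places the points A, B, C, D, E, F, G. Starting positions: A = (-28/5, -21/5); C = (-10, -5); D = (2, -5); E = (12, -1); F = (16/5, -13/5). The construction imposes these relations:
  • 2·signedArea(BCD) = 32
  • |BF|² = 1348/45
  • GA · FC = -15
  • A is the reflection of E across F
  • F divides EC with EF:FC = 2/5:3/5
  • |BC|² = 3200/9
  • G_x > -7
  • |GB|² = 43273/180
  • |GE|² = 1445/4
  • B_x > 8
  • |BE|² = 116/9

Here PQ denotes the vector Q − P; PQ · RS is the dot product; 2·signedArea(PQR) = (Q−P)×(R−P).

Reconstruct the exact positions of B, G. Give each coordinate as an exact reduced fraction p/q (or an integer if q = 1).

B = (26/3, -7/3)
G = (-67/10, -22/5)

1. B_y = -7/3  [2·signedArea(BCD) = 32]
2. B_x = 26/3  [|BF|² = 1348/45]
   → B = (26/3, -7/3)
3. G_x = -67/10  [line 66/5·x + 12/5·y + 99 = 0 ∩ |GE|² = 1445/4]
4. G_y = -22/5  [line 66/5·x + 12/5·y + 99 = 0 ∩ |GE|² = 1445/4]
   → G = (-67/10, -22/5)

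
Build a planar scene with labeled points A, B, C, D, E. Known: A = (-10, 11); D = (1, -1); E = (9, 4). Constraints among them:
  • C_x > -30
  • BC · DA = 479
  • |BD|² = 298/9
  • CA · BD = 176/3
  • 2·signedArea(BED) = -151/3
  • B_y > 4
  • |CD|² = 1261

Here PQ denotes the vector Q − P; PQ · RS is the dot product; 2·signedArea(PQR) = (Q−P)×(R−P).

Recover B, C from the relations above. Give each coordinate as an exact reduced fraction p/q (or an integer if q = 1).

1. B_x = 0  [line 5·x + -8·y + 112/3 = 0 ∩ |BD|² = 298/9]
2. B_y = 14/3  [line 5·x + -8·y + 112/3 = 0 ∩ |BD|² = 298/9]
   → B = (0, 14/3)
3. C_x = -29  [CA · BD = 176/3 ∩ BC · DA = 479]
4. C_y = 18  [CA · BD = 176/3 ∩ BC · DA = 479]
   → C = (-29, 18)

B = (0, 14/3)
C = (-29, 18)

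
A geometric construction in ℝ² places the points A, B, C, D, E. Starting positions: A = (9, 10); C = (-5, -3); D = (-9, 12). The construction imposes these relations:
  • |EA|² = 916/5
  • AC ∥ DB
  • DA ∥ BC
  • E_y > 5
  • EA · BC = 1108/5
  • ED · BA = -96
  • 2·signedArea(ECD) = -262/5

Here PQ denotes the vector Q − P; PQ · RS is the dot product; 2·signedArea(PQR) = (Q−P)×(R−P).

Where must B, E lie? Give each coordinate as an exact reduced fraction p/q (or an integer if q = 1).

1. B_x = -23  [DA ∥ BC ∩ AC ∥ DB]
2. B_y = -1  [DA ∥ BC ∩ AC ∥ DB]
   → B = (-23, -1)
3. E_x = -19/5  [2·signedArea(ECD) = -262/5 ∩ EA · BC = 1108/5]
4. E_y = 28/5  [2·signedArea(ECD) = -262/5 ∩ EA · BC = 1108/5]
   → E = (-19/5, 28/5)

B = (-23, -1)
E = (-19/5, 28/5)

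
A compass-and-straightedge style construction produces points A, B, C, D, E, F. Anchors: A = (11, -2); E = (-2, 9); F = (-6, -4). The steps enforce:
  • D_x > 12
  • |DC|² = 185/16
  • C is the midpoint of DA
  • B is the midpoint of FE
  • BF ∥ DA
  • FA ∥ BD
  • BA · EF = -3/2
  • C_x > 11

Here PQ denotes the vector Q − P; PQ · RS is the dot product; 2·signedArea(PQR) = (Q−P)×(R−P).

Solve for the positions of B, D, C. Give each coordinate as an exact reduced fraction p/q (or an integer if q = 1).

1. B_x = -4  [B is the midpoint of FE]
2. B_y = 5/2  [B is the midpoint of FE]
   → B = (-4, 5/2)
3. D_x = 13  [BF ∥ DA ∩ FA ∥ BD]
4. D_y = 9/2  [BF ∥ DA ∩ FA ∥ BD]
   → D = (13, 9/2)
5. C_x = 12  [C is the midpoint of DA]
6. C_y = 5/4  [C is the midpoint of DA]
   → C = (12, 5/4)

B = (-4, 5/2)
C = (12, 5/4)
D = (13, 9/2)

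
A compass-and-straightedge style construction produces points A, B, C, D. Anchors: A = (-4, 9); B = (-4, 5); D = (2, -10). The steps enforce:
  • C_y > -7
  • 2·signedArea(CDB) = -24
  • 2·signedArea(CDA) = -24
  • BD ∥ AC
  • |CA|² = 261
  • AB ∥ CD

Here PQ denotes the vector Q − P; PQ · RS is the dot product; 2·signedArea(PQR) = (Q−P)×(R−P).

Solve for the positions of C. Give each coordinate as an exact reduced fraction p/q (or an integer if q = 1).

1. C_x = 2  [AB ∥ CD ∩ BD ∥ AC]
2. C_y = -6  [AB ∥ CD ∩ BD ∥ AC]
   → C = (2, -6)

C = (2, -6)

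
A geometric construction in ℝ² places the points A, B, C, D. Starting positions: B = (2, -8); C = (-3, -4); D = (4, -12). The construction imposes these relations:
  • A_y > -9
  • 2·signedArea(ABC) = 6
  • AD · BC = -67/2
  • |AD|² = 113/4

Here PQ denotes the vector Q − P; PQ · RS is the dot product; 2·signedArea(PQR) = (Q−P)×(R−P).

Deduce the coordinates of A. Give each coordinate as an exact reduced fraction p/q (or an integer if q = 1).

A = (1/2, -8)

1. A_x = 1/2  [2·signedArea(ABC) = 6 ∩ AD · BC = -67/2]
2. A_y = -8  [2·signedArea(ABC) = 6 ∩ AD · BC = -67/2]
   → A = (1/2, -8)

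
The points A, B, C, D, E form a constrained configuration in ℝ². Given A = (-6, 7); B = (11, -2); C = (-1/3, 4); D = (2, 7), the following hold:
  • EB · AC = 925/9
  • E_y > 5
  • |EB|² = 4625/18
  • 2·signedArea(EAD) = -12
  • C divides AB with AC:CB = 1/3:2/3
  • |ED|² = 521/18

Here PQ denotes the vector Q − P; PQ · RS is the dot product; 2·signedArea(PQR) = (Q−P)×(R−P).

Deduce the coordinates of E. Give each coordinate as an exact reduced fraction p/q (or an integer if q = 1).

1. E_x = -19/6  [2·signedArea(EAD) = -12 ∩ EB · AC = 925/9]
2. E_y = 11/2  [2·signedArea(EAD) = -12 ∩ EB · AC = 925/9]
   → E = (-19/6, 11/2)

E = (-19/6, 11/2)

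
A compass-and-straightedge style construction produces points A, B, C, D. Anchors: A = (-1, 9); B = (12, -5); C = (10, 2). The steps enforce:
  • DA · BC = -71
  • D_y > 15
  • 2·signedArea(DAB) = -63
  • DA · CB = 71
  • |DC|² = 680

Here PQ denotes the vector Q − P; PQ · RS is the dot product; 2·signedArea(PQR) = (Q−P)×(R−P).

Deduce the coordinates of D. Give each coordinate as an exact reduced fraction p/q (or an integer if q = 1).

1. D_x = -12  [2·signedArea(DAB) = -63 ∩ DA · CB = 71]
2. D_y = 16  [2·signedArea(DAB) = -63 ∩ DA · CB = 71]
   → D = (-12, 16)

D = (-12, 16)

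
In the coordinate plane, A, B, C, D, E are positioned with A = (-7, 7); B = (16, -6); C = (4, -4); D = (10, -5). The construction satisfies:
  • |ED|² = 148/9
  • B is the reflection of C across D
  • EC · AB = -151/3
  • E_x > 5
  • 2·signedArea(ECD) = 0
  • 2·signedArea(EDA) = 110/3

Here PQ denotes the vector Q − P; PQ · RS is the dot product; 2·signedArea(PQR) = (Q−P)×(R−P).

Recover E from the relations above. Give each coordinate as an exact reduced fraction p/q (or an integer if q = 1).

E = (6, -13/3)

1. E_x = 6  [2·signedArea(ECD) = 0 ∩ 2·signedArea(EDA) = 110/3]
2. E_y = -13/3  [2·signedArea(ECD) = 0 ∩ 2·signedArea(EDA) = 110/3]
   → E = (6, -13/3)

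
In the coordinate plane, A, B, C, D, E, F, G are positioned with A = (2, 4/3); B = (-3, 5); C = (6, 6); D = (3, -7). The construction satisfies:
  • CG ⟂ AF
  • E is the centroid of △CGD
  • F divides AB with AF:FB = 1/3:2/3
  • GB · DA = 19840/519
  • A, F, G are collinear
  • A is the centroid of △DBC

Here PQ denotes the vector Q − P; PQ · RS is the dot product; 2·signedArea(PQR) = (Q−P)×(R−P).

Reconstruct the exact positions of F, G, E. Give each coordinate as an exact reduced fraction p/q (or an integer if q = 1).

E = (656/173, 10/519)
F = (1/3, 23/9)
G = (411/173, 183/173)

1. F_x = 1/3  [F divides AB with AF:FB = 1/3:2/3]
2. F_y = 23/9  [F divides AB with AF:FB = 1/3:2/3]
   → F = (1/3, 23/9)
3. G_x = 411/173  [A, F, G are collinear ∩ CG ⟂ AF]
4. G_y = 183/173  [A, F, G are collinear ∩ CG ⟂ AF]
   → G = (411/173, 183/173)
5. E_x = 656/173  [E is the centroid of △CGD]
6. E_y = 10/519  [E is the centroid of △CGD]
   → E = (656/173, 10/519)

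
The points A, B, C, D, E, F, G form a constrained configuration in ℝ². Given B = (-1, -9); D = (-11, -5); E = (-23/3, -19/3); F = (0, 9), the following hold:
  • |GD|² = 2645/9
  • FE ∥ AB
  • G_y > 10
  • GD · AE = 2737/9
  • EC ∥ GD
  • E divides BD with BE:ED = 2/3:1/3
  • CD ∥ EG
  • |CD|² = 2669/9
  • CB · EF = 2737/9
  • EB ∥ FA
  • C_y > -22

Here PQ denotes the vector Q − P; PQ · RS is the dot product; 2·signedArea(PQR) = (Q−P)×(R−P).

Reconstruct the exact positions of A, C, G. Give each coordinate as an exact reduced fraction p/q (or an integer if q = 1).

1. A_x = 20/3  [FE ∥ AB ∩ EB ∥ FA]
2. A_y = 19/3  [FE ∥ AB ∩ EB ∥ FA]
   → A = (20/3, 19/3)
3. G_x = -10/3  [line 43/3·x + 38/3·y + -748/9 = 0 ∩ |GD|² = 2645/9]
4. G_y = 31/3  [line 43/3·x + 38/3·y + -748/9 = 0 ∩ |GD|² = 2645/9]
   → G = (-10/3, 31/3)
5. C_x = -46/3  [CB · EF = 2737/9 ∩ EC ∥ GD]
6. C_y = -65/3  [CB · EF = 2737/9 ∩ EC ∥ GD]
   → C = (-46/3, -65/3)

A = (20/3, 19/3)
C = (-46/3, -65/3)
G = (-10/3, 31/3)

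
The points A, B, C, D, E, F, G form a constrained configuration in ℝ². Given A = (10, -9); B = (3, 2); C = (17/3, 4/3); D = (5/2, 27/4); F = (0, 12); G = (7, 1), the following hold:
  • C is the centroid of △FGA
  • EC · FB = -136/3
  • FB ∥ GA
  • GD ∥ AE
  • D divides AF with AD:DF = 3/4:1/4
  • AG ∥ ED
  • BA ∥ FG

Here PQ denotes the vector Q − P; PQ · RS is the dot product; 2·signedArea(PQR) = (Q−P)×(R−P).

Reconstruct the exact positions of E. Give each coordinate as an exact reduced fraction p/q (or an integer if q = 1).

1. E_x = 11/2  [AG ∥ ED ∩ GD ∥ AE]
2. E_y = -13/4  [AG ∥ ED ∩ GD ∥ AE]
   → E = (11/2, -13/4)

E = (11/2, -13/4)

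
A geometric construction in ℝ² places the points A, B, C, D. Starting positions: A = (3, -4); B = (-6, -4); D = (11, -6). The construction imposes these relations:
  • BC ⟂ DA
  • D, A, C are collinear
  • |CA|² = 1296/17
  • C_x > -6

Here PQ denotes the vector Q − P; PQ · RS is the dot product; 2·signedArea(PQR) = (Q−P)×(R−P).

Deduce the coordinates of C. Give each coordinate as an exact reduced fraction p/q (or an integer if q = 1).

1. C_x = -93/17  [D, A, C are collinear ∩ BC ⟂ DA]
2. C_y = -32/17  [D, A, C are collinear ∩ BC ⟂ DA]
   → C = (-93/17, -32/17)

C = (-93/17, -32/17)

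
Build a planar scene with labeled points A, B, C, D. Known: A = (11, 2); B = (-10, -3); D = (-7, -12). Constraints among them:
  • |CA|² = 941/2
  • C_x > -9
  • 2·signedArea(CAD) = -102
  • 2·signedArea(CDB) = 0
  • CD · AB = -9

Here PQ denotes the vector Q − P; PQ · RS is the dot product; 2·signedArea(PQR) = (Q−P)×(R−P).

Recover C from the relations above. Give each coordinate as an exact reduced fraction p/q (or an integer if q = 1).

C = (-17/2, -15/2)

1. C_x = -17/2  [2·signedArea(CDB) = 0 ∩ CD · AB = -9]
2. C_y = -15/2  [2·signedArea(CDB) = 0 ∩ CD · AB = -9]
   → C = (-17/2, -15/2)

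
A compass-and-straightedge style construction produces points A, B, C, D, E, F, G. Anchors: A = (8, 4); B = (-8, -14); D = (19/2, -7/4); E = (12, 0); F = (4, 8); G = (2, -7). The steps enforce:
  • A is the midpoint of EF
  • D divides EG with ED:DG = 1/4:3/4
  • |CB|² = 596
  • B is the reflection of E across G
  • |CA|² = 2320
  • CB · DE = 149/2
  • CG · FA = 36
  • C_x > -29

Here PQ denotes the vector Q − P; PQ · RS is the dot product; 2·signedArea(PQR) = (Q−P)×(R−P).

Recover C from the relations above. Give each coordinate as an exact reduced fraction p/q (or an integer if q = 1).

1. C_x = -28  [CB · DE = 149/2 ∩ CG · FA = 36]
2. C_y = -28  [CB · DE = 149/2 ∩ CG · FA = 36]
   → C = (-28, -28)

C = (-28, -28)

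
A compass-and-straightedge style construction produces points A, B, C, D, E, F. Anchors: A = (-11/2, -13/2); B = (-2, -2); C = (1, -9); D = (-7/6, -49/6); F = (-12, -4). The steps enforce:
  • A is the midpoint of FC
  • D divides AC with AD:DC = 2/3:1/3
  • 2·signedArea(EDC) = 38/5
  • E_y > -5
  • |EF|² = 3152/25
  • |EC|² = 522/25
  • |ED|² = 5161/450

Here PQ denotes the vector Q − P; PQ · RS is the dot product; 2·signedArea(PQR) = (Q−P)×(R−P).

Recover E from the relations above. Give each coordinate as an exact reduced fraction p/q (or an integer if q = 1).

E = (-4/5, -24/5)

1. E_x = -4/5  [line 5/6·x + 13/6·y + 166/15 = 0 ∩ |ED|² = 5161/450]
2. E_y = -24/5  [line 5/6·x + 13/6·y + 166/15 = 0 ∩ |ED|² = 5161/450]
   → E = (-4/5, -24/5)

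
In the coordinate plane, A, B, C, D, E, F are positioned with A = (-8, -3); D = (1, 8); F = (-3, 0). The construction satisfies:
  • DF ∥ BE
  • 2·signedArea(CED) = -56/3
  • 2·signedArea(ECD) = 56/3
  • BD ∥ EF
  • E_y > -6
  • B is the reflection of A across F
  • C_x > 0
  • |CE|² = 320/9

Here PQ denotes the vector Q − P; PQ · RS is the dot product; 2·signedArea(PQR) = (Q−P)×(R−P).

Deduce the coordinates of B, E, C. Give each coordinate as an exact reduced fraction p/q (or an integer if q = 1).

B = (2, 3)
C = (2/3, 1/3)
E = (-2, -5)

1. B_x = 2  [B is the reflection of A across F]
2. B_y = 3  [B is the reflection of A across F]
   → B = (2, 3)
3. E_x = -2  [BD ∥ EF ∩ DF ∥ BE]
4. E_y = -5  [BD ∥ EF ∩ DF ∥ BE]
   → E = (-2, -5)
5. C_x = 2/3  [line -13·x + 3·y + 23/3 = 0 ∩ |CE|² = 320/9]
6. C_y = 1/3  [line -13·x + 3·y + 23/3 = 0 ∩ |CE|² = 320/9]
   → C = (2/3, 1/3)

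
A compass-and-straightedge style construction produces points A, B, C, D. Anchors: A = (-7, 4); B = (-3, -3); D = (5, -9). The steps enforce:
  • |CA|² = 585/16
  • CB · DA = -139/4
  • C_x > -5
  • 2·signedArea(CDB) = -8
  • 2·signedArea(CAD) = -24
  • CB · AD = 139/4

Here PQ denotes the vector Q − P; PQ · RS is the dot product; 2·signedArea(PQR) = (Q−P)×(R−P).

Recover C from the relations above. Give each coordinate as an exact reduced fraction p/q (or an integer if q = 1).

C = (-4, -5/4)

1. C_x = -4  [CB · DA = -139/4 ∩ 2·signedArea(CDB) = -8]
2. C_y = -5/4  [CB · DA = -139/4 ∩ 2·signedArea(CDB) = -8]
   → C = (-4, -5/4)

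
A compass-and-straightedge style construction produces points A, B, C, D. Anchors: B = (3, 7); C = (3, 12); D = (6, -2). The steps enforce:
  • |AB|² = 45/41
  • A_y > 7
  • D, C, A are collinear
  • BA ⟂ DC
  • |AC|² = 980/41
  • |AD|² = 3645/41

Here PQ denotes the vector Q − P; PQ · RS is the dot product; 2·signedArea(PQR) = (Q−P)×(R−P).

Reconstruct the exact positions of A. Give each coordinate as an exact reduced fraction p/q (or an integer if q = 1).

A = (165/41, 296/41)

1. A_x = 165/41  [D, C, A are collinear ∩ BA ⟂ DC]
2. A_y = 296/41  [D, C, A are collinear ∩ BA ⟂ DC]
   → A = (165/41, 296/41)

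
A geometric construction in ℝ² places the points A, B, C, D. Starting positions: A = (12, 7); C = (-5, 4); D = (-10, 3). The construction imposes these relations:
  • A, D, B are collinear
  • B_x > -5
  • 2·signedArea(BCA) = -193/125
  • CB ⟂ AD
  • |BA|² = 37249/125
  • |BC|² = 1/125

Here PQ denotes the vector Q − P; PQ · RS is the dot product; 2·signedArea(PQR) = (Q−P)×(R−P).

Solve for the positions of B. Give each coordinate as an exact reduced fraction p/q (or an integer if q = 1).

1. B_x = -623/125  [A, D, B are collinear ∩ CB ⟂ AD]
2. B_y = 489/125  [A, D, B are collinear ∩ CB ⟂ AD]
   → B = (-623/125, 489/125)

B = (-623/125, 489/125)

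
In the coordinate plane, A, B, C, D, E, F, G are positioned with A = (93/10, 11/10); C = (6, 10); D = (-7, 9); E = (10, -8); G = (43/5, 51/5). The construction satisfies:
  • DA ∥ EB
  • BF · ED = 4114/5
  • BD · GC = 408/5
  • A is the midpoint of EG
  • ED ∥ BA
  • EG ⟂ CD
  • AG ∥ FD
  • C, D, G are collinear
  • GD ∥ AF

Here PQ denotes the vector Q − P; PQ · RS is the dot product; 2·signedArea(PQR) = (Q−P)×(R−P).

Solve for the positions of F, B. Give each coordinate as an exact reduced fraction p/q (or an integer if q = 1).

1. F_x = -63/10  [AG ∥ FD ∩ GD ∥ AF]
2. F_y = -1/10  [AG ∥ FD ∩ GD ∥ AF]
   → F = (-63/10, -1/10)
3. B_x = 263/10  [ED ∥ BA ∩ DA ∥ EB]
4. B_y = -159/10  [ED ∥ BA ∩ DA ∥ EB]
   → B = (263/10, -159/10)

B = (263/10, -159/10)
F = (-63/10, -1/10)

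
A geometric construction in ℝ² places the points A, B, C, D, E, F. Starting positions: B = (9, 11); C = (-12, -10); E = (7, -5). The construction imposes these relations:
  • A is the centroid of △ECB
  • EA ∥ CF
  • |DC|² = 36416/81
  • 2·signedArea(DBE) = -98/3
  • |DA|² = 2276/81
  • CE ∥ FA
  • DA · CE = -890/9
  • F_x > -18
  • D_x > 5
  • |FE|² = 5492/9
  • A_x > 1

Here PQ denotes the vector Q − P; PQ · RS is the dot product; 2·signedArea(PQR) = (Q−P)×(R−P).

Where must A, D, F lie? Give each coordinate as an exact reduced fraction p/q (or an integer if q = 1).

A = (4/3, -4/3)
D = (52/9, 14/9)
F = (-53/3, -19/3)

1. A_x = 4/3  [A is the centroid of △ECB]
2. A_y = -4/3  [A is the centroid of △ECB]
   → A = (4/3, -4/3)
3. D_x = 52/9  [DA · CE = -890/9 ∩ 2·signedArea(DBE) = -98/3]
4. D_y = 14/9  [DA · CE = -890/9 ∩ 2·signedArea(DBE) = -98/3]
   → D = (52/9, 14/9)
5. F_x = -53/3  [CE ∥ FA ∩ EA ∥ CF]
6. F_y = -19/3  [CE ∥ FA ∩ EA ∥ CF]
   → F = (-53/3, -19/3)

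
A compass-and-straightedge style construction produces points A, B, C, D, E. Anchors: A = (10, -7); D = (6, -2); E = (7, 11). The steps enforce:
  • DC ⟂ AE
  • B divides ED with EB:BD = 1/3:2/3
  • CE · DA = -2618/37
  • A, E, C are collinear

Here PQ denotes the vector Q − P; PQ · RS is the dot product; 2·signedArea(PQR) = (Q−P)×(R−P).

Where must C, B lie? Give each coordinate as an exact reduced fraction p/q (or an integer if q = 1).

1. C_x = 336/37  [A, E, C are collinear ∩ DC ⟂ AE]
2. C_y = -55/37  [A, E, C are collinear ∩ DC ⟂ AE]
   → C = (336/37, -55/37)
3. B_x = 20/3  [B divides ED with EB:BD = 1/3:2/3]
4. B_y = 20/3  [B divides ED with EB:BD = 1/3:2/3]
   → B = (20/3, 20/3)

B = (20/3, 20/3)
C = (336/37, -55/37)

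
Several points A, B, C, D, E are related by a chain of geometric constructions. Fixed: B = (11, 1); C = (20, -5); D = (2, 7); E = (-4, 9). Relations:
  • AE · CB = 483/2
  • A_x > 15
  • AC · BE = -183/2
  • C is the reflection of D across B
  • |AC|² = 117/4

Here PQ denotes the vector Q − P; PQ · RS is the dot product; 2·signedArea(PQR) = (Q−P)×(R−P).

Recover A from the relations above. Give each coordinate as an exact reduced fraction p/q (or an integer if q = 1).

1. A_x = 31/2  [AC · BE = -183/2 ∩ AE · CB = 483/2]
2. A_y = -2  [AC · BE = -183/2 ∩ AE · CB = 483/2]
   → A = (31/2, -2)

A = (31/2, -2)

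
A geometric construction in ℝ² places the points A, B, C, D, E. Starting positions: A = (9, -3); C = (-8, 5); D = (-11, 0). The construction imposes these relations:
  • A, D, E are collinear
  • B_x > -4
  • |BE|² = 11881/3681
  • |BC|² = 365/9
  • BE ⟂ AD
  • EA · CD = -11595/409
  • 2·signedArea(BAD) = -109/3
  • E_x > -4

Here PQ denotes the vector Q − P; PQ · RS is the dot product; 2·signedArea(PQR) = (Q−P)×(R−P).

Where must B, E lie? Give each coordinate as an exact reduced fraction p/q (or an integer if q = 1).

1. B_x = -10/3  [line -3·x + -20·y + 10/3 = 0 ∩ |BC|² = 365/9]
2. B_y = 2/3  [line -3·x + -20·y + 10/3 = 0 ∩ |BC|² = 365/9]
   → B = (-10/3, 2/3)
3. E_x = -4417/1227  [A, D, E are collinear ∩ BE ⟂ AD]
4. E_y = -454/409  [A, D, E are collinear ∩ BE ⟂ AD]
   → E = (-4417/1227, -454/409)

B = (-10/3, 2/3)
E = (-4417/1227, -454/409)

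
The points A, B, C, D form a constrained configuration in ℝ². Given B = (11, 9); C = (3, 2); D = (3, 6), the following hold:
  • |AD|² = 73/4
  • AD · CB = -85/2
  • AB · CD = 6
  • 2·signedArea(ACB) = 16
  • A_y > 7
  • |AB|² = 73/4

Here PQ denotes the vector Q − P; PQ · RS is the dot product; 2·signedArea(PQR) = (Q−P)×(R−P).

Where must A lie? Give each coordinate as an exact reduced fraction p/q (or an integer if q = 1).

A = (7, 15/2)

1. A_x = 7  [AB · CD = 6 ∩ 2·signedArea(ACB) = 16]
2. A_y = 15/2  [AB · CD = 6 ∩ 2·signedArea(ACB) = 16]
   → A = (7, 15/2)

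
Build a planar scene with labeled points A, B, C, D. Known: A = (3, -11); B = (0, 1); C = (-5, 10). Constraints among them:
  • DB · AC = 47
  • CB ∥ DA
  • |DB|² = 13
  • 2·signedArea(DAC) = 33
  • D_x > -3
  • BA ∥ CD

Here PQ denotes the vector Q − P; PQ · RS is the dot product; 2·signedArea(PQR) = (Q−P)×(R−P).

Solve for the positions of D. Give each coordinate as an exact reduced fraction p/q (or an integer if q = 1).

D = (-2, -2)

1. D_x = -2  [CB ∥ DA ∩ BA ∥ CD]
2. D_y = -2  [CB ∥ DA ∩ BA ∥ CD]
   → D = (-2, -2)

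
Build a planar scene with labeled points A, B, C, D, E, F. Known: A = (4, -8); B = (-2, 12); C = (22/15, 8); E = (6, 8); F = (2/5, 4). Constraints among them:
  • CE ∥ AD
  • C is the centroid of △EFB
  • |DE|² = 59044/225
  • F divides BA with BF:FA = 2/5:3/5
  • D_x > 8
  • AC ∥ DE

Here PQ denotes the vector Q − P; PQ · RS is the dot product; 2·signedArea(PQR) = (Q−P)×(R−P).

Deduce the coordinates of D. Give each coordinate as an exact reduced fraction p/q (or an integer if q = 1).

D = (128/15, -8)

1. D_x = 128/15  [AC ∥ DE ∩ CE ∥ AD]
2. D_y = -8  [AC ∥ DE ∩ CE ∥ AD]
   → D = (128/15, -8)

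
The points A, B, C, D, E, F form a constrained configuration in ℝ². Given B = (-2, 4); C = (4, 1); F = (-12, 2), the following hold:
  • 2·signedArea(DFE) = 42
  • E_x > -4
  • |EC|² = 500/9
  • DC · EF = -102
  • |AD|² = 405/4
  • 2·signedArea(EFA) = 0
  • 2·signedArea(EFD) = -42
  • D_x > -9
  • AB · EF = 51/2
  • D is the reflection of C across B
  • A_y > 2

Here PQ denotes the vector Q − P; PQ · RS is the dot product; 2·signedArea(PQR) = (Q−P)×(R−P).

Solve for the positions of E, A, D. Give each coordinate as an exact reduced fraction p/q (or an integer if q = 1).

1. D_x = -8  [D is the reflection of C across B]
2. D_y = 7  [D is the reflection of C across B]
   → D = (-8, 7)
3. E_x = -10/3  [2·signedArea(EFD) = -42 ∩ DC · EF = -102]
4. E_y = 7/3  [2·signedArea(EFD) = -42 ∩ DC · EF = -102]
   → E = (-10/3, 7/3)
5. A_x = 1  [2·signedArea(EFA) = 0 ∩ AB · EF = 51/2]
6. A_y = 5/2  [2·signedArea(EFA) = 0 ∩ AB · EF = 51/2]
   → A = (1, 5/2)

A = (1, 5/2)
D = (-8, 7)
E = (-10/3, 7/3)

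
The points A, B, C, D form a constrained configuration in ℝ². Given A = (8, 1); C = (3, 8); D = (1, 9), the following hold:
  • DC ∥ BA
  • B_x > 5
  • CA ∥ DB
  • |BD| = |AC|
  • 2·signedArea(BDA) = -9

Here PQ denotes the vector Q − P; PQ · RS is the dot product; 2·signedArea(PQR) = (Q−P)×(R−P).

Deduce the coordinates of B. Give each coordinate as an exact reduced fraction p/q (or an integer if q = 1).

B = (6, 2)

1. B_x = 6  [DC ∥ BA ∩ CA ∥ DB]
2. B_y = 2  [DC ∥ BA ∩ CA ∥ DB]
   → B = (6, 2)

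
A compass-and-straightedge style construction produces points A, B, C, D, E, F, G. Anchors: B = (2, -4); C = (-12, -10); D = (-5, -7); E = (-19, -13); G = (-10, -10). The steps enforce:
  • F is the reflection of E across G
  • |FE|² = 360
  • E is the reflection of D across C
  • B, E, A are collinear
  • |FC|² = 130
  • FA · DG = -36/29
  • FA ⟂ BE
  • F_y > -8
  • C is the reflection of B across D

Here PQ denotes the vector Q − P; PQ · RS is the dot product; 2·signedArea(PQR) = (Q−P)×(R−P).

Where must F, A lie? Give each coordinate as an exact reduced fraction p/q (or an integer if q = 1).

1. F_x = -1  [F is the reflection of E across G]
2. F_y = -7  [F is the reflection of E across G]
   → F = (-1, -7)
3. A_x = -47/29  [B, E, A are collinear ∩ FA ⟂ BE]
4. A_y = -161/29  [B, E, A are collinear ∩ FA ⟂ BE]
   → A = (-47/29, -161/29)

A = (-47/29, -161/29)
F = (-1, -7)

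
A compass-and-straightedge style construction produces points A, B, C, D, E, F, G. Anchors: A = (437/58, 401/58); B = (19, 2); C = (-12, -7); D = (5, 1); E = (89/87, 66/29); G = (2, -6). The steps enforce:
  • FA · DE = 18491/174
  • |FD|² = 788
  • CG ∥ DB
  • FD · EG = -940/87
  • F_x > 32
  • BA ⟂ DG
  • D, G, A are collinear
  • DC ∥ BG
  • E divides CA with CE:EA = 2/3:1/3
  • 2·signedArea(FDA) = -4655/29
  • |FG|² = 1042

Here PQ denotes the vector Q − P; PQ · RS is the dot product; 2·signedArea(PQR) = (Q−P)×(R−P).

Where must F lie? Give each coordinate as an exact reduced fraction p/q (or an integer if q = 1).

1. F_x = 33  [FA · DE = 18491/174 ∩ 2·signedArea(FDA) = -4655/29]
2. F_y = 3  [FA · DE = 18491/174 ∩ 2·signedArea(FDA) = -4655/29]
   → F = (33, 3)

F = (33, 3)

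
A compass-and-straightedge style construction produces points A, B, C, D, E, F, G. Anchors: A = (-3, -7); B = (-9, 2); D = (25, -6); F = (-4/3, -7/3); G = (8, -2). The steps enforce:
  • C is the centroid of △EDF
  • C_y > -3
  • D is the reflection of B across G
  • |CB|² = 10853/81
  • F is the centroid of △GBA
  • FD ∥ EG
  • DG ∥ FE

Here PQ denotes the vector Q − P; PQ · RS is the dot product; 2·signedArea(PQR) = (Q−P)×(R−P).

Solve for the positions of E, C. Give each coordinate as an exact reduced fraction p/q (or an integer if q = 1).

C = (16/9, -20/9)
E = (-55/3, 5/3)

1. E_x = -55/3  [FD ∥ EG ∩ DG ∥ FE]
2. E_y = 5/3  [FD ∥ EG ∩ DG ∥ FE]
   → E = (-55/3, 5/3)
3. C_x = 16/9  [C is the centroid of △EDF]
4. C_y = -20/9  [C is the centroid of △EDF]
   → C = (16/9, -20/9)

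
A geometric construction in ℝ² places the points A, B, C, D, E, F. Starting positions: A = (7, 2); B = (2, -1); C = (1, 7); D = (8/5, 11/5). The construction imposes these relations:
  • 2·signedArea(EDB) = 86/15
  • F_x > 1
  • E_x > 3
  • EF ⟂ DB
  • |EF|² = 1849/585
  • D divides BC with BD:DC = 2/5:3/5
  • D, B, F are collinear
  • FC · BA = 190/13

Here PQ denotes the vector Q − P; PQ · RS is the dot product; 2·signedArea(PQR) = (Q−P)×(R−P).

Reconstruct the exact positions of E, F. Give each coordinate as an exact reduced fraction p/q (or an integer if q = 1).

E = (53/15, 16/15)
F = (23/13, 11/13)

1. F_x = 23/13  [D, B, F are collinear ∩ FC · BA = 190/13]
2. F_y = 11/13  [D, B, F are collinear ∩ FC · BA = 190/13]
   → F = (23/13, 11/13)
3. E_x = 53/15  [2·signedArea(EDB) = 86/15 ∩ EF ⟂ DB]
4. E_y = 16/15  [2·signedArea(EDB) = 86/15 ∩ EF ⟂ DB]
   → E = (53/15, 16/15)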